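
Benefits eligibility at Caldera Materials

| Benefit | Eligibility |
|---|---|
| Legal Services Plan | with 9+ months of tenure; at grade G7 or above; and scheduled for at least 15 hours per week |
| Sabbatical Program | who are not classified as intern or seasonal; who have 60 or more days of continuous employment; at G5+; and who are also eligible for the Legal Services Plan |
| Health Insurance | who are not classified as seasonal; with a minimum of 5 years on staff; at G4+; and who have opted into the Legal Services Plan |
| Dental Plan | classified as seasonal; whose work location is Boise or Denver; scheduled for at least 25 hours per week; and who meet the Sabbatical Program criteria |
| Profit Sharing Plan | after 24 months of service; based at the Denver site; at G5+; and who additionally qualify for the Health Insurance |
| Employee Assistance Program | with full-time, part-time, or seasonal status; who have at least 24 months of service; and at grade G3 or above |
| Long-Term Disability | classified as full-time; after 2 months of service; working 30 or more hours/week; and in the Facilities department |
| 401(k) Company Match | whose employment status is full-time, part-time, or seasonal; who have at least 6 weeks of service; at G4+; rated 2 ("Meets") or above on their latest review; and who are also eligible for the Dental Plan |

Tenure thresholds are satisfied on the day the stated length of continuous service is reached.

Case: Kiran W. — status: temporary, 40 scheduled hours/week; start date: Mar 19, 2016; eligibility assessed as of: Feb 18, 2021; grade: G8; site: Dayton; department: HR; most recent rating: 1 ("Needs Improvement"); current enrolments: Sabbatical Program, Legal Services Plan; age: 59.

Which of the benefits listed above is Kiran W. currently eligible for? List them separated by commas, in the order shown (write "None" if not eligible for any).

Service from Mar 19, 2016 to Feb 18, 2021: 1797 days.
Legal Services Plan — service 1797 days ≥ 9 months (≈270 days) ✓; grade G8 ≥ G7 ✓; 40 hrs/wk ≥ 15 ✓ → eligible.
Sabbatical Program — status temporary ✓ (not excluded); service 1797 days ≥ 60 days ✓; grade G8 ≥ G5 ✓; eligible for Legal Services Plan ✓ → eligible.
Health Insurance — status temporary ✓ (not excluded); service 1797 days < 5 years (≈1825 days) ✗ → not eligible.
Dental Plan — status temporary ✗ (requires seasonal) → not eligible.
Profit Sharing Plan — service 1797 days ≥ 24 months (≈720 days) ✓; site Dayton ✗ (not Denver) → not eligible.
Employee Assistance Program — status temporary ✗ (requires full-time, part-time, or seasonal) → not eligible.
Long-Term Disability — status temporary ✗ (requires full-time) → not eligible.
401(k) Company Match — status temporary ✗ (requires full-time, part-time, or seasonal) → not eligible.

Legal Services Plan, Sabbatical Program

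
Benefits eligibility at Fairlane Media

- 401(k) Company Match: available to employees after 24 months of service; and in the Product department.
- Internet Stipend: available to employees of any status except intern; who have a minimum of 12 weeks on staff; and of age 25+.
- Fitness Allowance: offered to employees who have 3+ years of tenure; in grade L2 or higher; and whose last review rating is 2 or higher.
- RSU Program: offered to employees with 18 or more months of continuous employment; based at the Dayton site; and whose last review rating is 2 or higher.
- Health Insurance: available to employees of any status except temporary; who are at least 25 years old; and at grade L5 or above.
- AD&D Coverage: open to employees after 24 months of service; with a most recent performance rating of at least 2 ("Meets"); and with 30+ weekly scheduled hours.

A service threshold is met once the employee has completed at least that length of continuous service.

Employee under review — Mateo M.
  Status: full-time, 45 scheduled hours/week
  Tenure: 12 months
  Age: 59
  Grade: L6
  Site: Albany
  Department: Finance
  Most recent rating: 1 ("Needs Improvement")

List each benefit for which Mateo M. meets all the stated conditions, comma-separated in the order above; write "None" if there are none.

401(k) Company Match — service 12 months < 24 months ✗ → not eligible.
Internet Stipend — status full-time ✓ (not excluded); service 12 months ≥ 12 weeks (≈84 days) ✓; age 59 ≥ 25 ✓ → eligible.
Fitness Allowance — service 12 months < 3 years (≈1095 days) ✗ → not eligible.
RSU Program — service 12 months < 18 months ✗ → not eligible.
Health Insurance — status full-time ✓ (not excluded); age 59 ≥ 25 ✓; grade L6 ≥ L5 ✓ → eligible.
AD&D Coverage — service 12 months < 24 months ✗ → not eligible.

Internet Stipend, Health Insurance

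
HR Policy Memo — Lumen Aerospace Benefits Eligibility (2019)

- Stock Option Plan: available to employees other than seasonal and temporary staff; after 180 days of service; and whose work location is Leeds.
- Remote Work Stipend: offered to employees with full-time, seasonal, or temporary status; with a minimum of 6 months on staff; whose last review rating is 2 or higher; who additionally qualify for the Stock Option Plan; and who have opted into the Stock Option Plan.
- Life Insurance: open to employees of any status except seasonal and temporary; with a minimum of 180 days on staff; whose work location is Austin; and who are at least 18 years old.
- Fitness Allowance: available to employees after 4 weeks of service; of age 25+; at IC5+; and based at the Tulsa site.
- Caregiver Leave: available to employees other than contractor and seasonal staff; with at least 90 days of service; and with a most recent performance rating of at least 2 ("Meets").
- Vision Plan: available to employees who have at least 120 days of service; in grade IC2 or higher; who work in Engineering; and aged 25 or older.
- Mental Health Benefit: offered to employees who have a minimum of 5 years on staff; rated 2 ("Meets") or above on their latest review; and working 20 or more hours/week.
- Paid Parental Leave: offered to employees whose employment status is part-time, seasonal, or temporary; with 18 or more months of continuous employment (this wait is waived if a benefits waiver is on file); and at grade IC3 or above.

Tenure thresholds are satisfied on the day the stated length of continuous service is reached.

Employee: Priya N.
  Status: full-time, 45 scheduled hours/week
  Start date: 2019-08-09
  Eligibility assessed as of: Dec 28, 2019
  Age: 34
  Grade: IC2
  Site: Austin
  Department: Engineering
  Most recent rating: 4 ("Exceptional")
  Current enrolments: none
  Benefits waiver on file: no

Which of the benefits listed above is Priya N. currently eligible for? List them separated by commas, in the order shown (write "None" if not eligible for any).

Caregiver Leave, Vision Plan

Service from 2019-08-09 to Dec 28, 2019: 141 days.
Stock Option Plan — status full-time ✓ (not excluded); service 141 days < 180 days ✗ → not eligible.
Remote Work Stipend — status full-time ✓; service 141 days < 6 months (≈180 days) ✗ → not eligible.
Life Insurance — status full-time ✓ (not excluded); service 141 days < 180 days ✗ → not eligible.
Fitness Allowance — service 141 days ≥ 4 weeks (≈28 days) ✓; age 34 ≥ 25 ✓; grade IC2 < IC5 ✗ → not eligible.
Caregiver Leave — status full-time ✓ (not excluded); service 141 days ≥ 90 days ✓; rating 4 ≥ 2 ✓ → eligible.
Vision Plan — service 141 days ≥ 120 days ✓; grade IC2 ≥ IC2 ✓; dept Engineering ✓; age 34 ≥ 25 ✓ → eligible.
Mental Health Benefit — service 141 days < 5 years (≈1825 days) ✗ → not eligible.
Paid Parental Leave — status full-time ✗ (requires part-time, seasonal, or temporary) → not eligible.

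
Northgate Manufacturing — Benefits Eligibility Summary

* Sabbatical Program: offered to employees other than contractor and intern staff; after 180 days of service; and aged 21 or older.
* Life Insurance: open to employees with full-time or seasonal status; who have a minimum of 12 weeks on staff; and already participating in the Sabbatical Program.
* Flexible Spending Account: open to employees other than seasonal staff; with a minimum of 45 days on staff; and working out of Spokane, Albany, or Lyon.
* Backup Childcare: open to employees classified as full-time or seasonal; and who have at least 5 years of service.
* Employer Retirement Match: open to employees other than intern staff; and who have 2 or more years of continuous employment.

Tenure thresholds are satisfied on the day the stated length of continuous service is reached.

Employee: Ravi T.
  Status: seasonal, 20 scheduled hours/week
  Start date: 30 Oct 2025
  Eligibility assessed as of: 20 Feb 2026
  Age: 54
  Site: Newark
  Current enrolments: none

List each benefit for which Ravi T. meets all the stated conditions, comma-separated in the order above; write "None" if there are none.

Service from 30 Oct 2025 to 20 Feb 2026: 113 days.
Sabbatical Program — status seasonal ✓ (not excluded); service 113 days < 180 days ✗ → not eligible.
Life Insurance — status seasonal ✓; service 113 days ≥ 12 weeks (≈84 days) ✓; not enrolled in Sabbatical Program ✗ → not eligible.
Flexible Spending Account — status seasonal ✗ (excluded) → not eligible.
Backup Childcare — status seasonal ✓; service 113 days < 5 years (≈1825 days) ✗ → not eligible.
Employer Retirement Match — status seasonal ✓ (not excluded); service 113 days < 2 years (≈730 days) ✗ → not eligible.

None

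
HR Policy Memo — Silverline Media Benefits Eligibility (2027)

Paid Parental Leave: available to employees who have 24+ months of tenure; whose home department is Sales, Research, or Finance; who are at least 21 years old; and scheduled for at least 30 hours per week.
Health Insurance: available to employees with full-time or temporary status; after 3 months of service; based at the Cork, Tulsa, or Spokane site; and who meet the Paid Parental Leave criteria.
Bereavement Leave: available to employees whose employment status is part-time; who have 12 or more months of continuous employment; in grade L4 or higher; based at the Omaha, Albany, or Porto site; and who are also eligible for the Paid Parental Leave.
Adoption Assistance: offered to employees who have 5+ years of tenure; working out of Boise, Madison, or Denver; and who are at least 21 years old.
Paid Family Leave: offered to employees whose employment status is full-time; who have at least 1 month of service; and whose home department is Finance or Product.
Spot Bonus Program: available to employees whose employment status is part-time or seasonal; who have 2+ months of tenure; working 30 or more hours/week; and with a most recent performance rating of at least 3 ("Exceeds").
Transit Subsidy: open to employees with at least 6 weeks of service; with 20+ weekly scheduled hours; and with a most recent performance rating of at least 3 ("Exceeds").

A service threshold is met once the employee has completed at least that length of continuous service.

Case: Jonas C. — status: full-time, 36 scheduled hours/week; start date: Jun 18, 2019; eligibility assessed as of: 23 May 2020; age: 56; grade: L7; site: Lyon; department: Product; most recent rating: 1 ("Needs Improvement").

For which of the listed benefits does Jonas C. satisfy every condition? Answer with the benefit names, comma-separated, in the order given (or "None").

Service from Jun 18, 2019 to 23 May 2020: 340 days.
Paid Parental Leave — service 340 days < 24 months (≈720 days) ✗ → not eligible.
Health Insurance — status full-time ✓; service 340 days ≥ 3 months (≈90 days) ✓; site Lyon ✗ (not Cork, Tulsa, or Spokane) → not eligible.
Bereavement Leave — status full-time ✗ (requires part-time) → not eligible.
Adoption Assistance — service 340 days < 5 years (≈1825 days) ✗ → not eligible.
Paid Family Leave — status full-time ✓; service 340 days ≥ 1 month (≈30 days) ✓; dept Product ✓ → eligible.
Spot Bonus Program — status full-time ✗ (requires part-time or seasonal) → not eligible.
Transit Subsidy — service 340 days ≥ 6 weeks (≈42 days) ✓; 36 hrs/wk ≥ 20 ✓; rating 1 < 3 ✗ → not eligible.

Paid Family Leave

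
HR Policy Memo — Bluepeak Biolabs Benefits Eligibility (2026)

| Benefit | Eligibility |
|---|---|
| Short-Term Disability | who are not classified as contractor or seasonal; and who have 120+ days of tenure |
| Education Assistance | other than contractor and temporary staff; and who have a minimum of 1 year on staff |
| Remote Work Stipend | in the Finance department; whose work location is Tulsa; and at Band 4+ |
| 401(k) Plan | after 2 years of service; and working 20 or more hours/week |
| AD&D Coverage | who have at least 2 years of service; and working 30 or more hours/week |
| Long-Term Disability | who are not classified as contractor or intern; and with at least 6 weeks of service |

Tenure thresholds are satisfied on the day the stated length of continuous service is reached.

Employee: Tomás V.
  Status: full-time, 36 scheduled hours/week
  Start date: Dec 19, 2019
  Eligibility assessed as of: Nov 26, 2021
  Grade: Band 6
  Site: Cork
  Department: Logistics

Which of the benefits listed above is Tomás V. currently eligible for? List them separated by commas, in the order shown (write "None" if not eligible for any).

Service from Dec 19, 2019 to Nov 26, 2021: 708 days.
Short-Term Disability — status full-time ✓ (not excluded); service 708 days ≥ 120 days ✓ → eligible.
Education Assistance — status full-time ✓ (not excluded); service 708 days ≥ 1 year (≈365 days) ✓ → eligible.
Remote Work Stipend — dept Logistics ✗ → not eligible.
401(k) Plan — service 708 days < 2 years (≈730 days) ✗ → not eligible.
AD&D Coverage — service 708 days < 2 years (≈730 days) ✗ → not eligible.
Long-Term Disability — status full-time ✓ (not excluded); service 708 days ≥ 6 weeks (≈42 days) ✓ → eligible.

Short-Term Disability, Education Assistance, Long-Term Disability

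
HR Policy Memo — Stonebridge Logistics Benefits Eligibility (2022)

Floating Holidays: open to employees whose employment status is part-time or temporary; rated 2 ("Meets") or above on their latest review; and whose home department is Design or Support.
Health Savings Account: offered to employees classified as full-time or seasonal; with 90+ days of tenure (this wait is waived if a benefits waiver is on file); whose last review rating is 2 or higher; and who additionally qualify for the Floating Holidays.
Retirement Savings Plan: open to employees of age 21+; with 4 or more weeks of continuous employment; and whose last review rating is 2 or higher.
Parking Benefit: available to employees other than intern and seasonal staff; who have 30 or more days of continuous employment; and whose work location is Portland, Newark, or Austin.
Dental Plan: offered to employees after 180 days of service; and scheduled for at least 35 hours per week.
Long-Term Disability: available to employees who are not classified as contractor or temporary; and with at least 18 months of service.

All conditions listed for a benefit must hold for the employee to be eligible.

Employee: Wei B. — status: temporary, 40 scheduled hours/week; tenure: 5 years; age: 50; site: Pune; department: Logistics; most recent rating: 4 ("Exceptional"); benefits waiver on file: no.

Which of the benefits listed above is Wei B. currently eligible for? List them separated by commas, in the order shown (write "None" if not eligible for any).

Retirement Savings Plan, Dental Plan

Floating Holidays — status temporary ✓; rating 4 ≥ 2 ✓; dept Logistics ✗ → not eligible.
Health Savings Account — status temporary ✗ (requires full-time or seasonal) → not eligible.
Retirement Savings Plan — age 50 ≥ 21 ✓; service 5 years ≥ 4 weeks (≈28 days) ✓; rating 4 ≥ 2 ✓ → eligible.
Parking Benefit — status temporary ✓ (not excluded); service 5 years ≥ 30 days ✓; site Pune ✗ (not Portland, Newark, or Austin) → not eligible.
Dental Plan — service 5 years ≥ 180 days ✓; 40 hrs/wk ≥ 35 ✓ → eligible.
Long-Term Disability — status temporary ✗ (excluded) → not eligible.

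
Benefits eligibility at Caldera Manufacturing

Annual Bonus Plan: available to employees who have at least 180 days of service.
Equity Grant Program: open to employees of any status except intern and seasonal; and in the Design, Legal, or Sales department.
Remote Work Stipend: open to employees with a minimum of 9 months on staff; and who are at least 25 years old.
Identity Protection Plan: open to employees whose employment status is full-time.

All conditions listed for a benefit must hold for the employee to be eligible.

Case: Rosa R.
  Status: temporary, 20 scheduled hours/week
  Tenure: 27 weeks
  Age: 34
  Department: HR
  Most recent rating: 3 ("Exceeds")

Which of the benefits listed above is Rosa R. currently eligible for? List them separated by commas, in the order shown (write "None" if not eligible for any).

Annual Bonus Plan — service 27 weeks ≥ 180 days ✓ → eligible.
Equity Grant Program — status temporary ✓ (not excluded); dept HR ✗ → not eligible.
Remote Work Stipend — service 27 weeks < 9 months (≈270 days) ✗ → not eligible.
Identity Protection Plan — status temporary ✗ (requires full-time) → not eligible.

Annual Bonus Plan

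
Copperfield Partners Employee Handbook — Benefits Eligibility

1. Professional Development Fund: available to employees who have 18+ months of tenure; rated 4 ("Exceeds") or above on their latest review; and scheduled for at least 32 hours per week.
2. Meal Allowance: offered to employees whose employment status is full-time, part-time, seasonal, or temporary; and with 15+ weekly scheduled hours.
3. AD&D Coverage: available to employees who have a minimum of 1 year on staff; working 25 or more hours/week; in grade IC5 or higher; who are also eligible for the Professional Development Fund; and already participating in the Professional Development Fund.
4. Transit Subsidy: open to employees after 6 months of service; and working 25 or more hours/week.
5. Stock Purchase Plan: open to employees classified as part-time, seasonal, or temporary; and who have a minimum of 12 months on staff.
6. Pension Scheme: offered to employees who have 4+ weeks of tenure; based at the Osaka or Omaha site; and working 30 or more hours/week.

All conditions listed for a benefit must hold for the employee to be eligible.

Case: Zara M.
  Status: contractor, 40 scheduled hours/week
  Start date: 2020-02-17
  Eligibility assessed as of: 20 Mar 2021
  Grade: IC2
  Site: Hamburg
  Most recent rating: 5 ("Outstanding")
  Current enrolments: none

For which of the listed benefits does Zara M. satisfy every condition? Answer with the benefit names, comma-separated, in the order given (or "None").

Transit Subsidy

Service from 2020-02-17 to 20 Mar 2021: 397 days.
Professional Development Fund — service 397 days < 18 months (≈540 days) ✗ → not eligible.
Meal Allowance — status contractor ✗ (requires full-time, part-time, seasonal, or temporary) → not eligible.
AD&D Coverage — service 397 days ≥ 1 year (≈365 days) ✓; 40 hrs/wk ≥ 25 ✓; grade IC2 < IC5 ✗ → not eligible.
Transit Subsidy — service 397 days ≥ 6 months (≈180 days) ✓; 40 hrs/wk ≥ 25 ✓ → eligible.
Stock Purchase Plan — status contractor ✗ (requires part-time, seasonal, or temporary) → not eligible.
Pension Scheme — service 397 days ≥ 4 weeks (≈28 days) ✓; site Hamburg ✗ (not Osaka or Omaha) → not eligible.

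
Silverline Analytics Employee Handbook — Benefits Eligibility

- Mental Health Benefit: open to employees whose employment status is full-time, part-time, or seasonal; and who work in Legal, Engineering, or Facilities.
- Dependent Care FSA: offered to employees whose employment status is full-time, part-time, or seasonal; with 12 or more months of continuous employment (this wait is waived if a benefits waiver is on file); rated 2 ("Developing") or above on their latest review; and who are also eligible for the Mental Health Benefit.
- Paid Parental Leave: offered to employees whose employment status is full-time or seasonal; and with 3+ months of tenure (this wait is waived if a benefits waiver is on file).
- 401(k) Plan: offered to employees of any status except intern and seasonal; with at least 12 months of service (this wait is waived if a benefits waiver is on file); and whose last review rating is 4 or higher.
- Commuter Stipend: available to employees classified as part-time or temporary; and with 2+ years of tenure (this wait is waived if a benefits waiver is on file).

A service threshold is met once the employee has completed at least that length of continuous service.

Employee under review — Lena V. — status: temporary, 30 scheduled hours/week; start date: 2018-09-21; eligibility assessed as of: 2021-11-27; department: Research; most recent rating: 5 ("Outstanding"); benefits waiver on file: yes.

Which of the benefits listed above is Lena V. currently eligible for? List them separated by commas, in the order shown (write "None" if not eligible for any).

Service from 2018-09-21 to 2021-11-27: 1163 days.
Mental Health Benefit — status temporary ✗ (requires full-time, part-time, or seasonal) → not eligible.
Dependent Care FSA — status temporary ✗ (requires full-time, part-time, or seasonal) → not eligible.
Paid Parental Leave — status temporary ✗ (requires full-time or seasonal) → not eligible.
401(k) Plan — status temporary ✓ (not excluded); benefits waiver on file ✓; rating 5 ≥ 4 ✓ → eligible.
Commuter Stipend — status temporary ✓; benefits waiver on file ✓ → eligible.

401(k) Plan, Commuter Stipend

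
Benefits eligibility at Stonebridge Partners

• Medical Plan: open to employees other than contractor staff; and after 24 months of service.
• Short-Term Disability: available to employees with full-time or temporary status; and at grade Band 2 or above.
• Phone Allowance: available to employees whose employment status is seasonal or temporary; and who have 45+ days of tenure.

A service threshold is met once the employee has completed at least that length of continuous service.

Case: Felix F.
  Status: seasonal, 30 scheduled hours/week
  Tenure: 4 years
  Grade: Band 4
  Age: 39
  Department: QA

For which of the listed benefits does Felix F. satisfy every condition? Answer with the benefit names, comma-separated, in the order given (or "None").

Medical Plan, Phone Allowance

Medical Plan — status seasonal ✓ (not excluded); service 4 years ≥ 24 months (≈720 days) ✓ → eligible.
Short-Term Disability — status seasonal ✗ (requires full-time or temporary) → not eligible.
Phone Allowance — status seasonal ✓; service 4 years ≥ 45 days ✓ → eligible.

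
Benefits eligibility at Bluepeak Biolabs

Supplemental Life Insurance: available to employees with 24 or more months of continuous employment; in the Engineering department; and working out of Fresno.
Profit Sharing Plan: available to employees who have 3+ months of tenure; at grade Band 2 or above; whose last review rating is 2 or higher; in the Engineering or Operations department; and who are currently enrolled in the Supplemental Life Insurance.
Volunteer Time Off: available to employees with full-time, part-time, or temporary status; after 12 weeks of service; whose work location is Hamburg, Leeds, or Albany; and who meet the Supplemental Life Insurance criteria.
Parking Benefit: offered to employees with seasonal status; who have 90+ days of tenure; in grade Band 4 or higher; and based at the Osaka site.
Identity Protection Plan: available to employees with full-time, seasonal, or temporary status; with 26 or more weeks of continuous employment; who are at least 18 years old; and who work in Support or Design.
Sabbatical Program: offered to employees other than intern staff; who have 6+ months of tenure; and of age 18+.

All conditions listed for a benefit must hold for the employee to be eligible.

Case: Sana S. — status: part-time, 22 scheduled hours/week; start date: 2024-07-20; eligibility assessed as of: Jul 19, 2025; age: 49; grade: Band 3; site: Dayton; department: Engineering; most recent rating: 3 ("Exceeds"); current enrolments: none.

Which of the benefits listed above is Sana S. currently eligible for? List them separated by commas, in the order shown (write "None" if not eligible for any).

Sabbatical Program

Service from 2024-07-20 to Jul 19, 2025: 364 days.
Supplemental Life Insurance — service 364 days < 24 months (≈720 days) ✗ → not eligible.
Profit Sharing Plan — service 364 days ≥ 3 months (≈90 days) ✓; grade Band 3 ≥ Band 2 ✓; rating 3 ≥ 2 ✓; dept Engineering ✓; not enrolled in Supplemental Life Insurance ✗ → not eligible.
Volunteer Time Off — status part-time ✓; service 364 days ≥ 12 weeks (≈84 days) ✓; site Dayton ✗ (not Hamburg, Leeds, or Albany) → not eligible.
Parking Benefit — status part-time ✗ (requires seasonal) → not eligible.
Identity Protection Plan — status part-time ✗ (requires full-time, seasonal, or temporary) → not eligible.
Sabbatical Program — status part-time ✓ (not excluded); service 364 days ≥ 6 months (≈180 days) ✓; age 49 ≥ 18 ✓ → eligible.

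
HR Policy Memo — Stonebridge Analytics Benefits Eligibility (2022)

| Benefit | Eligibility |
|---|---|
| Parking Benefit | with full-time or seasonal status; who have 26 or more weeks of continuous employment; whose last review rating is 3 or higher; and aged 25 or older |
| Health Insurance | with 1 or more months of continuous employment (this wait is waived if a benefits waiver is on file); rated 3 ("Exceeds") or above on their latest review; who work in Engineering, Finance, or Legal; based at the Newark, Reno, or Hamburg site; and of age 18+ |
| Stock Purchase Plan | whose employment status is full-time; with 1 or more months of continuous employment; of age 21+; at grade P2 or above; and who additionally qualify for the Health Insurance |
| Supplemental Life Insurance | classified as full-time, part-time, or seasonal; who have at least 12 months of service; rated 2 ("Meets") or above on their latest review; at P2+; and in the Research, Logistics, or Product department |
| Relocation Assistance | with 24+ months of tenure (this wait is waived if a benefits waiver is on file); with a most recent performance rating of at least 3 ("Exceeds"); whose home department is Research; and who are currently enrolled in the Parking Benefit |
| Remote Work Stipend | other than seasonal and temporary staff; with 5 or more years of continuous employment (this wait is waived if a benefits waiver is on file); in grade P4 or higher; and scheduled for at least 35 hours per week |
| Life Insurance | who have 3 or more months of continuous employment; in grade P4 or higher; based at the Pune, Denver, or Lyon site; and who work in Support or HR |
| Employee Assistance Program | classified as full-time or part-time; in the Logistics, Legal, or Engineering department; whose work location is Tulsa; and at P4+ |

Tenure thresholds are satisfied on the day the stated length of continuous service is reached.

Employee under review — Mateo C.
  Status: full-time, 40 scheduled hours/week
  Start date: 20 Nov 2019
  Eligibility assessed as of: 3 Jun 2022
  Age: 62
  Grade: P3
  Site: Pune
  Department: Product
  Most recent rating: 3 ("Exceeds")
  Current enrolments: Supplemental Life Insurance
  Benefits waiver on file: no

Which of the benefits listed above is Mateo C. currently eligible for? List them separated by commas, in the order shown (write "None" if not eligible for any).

Service from 20 Nov 2019 to 3 Jun 2022: 926 days.
Parking Benefit — status full-time ✓; service 926 days ≥ 26 weeks (≈182 days) ✓; rating 3 ≥ 3 ✓; age 62 ≥ 25 ✓ → eligible.
Health Insurance — no waiver, service 926 days ≥ 1 month (≈30 days) ✓; rating 3 ≥ 3 ✓; dept Product ✗ → not eligible.
Stock Purchase Plan — status full-time ✓; service 926 days ≥ 1 month (≈30 days) ✓; age 62 ≥ 21 ✓; grade P3 ≥ P2 ✓; not eligible for Health Insurance ✗ → not eligible.
Supplemental Life Insurance — status full-time ✓; service 926 days ≥ 12 months (≈360 days) ✓; rating 3 ≥ 2 ✓; grade P3 ≥ P2 ✓; dept Product ✓ → eligible.
Relocation Assistance — no waiver, service 926 days ≥ 24 months (≈720 days) ✓; rating 3 ≥ 3 ✓; dept Product ✗ → not eligible.
Remote Work Stipend — status full-time ✓ (not excluded); no waiver, service 926 days < 5 years (≈1825 days) ✗ → not eligible.
Life Insurance — service 926 days ≥ 3 months (≈90 days) ✓; grade P3 < P4 ✗ → not eligible.
Employee Assistance Program — status full-time ✓; dept Product ✗ → not eligible.

Parking Benefit, Supplemental Life Insurance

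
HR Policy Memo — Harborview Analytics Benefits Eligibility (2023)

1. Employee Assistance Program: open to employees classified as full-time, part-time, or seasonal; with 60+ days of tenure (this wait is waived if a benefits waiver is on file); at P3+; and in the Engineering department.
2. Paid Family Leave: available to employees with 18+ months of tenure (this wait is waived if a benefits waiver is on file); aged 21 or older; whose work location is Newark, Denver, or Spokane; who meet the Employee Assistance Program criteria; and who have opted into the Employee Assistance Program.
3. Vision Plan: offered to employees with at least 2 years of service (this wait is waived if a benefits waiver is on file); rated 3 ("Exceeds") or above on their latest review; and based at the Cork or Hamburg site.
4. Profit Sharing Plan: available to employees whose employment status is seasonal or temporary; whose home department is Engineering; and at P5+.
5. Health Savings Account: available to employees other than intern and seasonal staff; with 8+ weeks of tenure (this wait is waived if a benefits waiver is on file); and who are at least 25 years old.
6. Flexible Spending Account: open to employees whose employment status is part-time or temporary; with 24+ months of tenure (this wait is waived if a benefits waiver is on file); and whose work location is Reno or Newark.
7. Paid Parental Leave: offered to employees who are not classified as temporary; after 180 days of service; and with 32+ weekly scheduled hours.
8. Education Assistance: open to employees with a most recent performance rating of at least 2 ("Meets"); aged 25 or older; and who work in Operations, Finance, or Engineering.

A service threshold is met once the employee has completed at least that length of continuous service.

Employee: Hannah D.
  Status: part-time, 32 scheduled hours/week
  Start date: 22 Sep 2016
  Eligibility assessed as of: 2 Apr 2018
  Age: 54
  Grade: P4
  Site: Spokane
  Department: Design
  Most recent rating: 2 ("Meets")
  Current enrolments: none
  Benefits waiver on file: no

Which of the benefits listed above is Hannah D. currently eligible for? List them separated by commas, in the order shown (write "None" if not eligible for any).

Service from 22 Sep 2016 to 2 Apr 2018: 557 days.
Employee Assistance Program — status part-time ✓; no waiver, service 557 days ≥ 60 days ✓; grade P4 ≥ P3 ✓; dept Design ✗ → not eligible.
Paid Family Leave — no waiver, service 557 days ≥ 18 months (≈540 days) ✓; age 54 ≥ 21 ✓; site Spokane ✓; not eligible for Employee Assistance Program ✗ → not eligible.
Vision Plan — no waiver, service 557 days < 2 years (≈730 days) ✗ → not eligible.
Profit Sharing Plan — status part-time ✗ (requires seasonal or temporary) → not eligible.
Health Savings Account — status part-time ✓ (not excluded); no waiver, service 557 days ≥ 8 weeks (≈56 days) ✓; age 54 ≥ 25 ✓ → eligible.
Flexible Spending Account — status part-time ✓; no waiver, service 557 days < 24 months (≈720 days) ✗ → not eligible.
Paid Parental Leave — status part-time ✓ (not excluded); service 557 days ≥ 180 days ✓; 32 hrs/wk ≥ 32 ✓ → eligible.
Education Assistance — rating 2 ≥ 2 ✓; age 54 ≥ 25 ✓; dept Design ✗ → not eligible.

Health Savings Account, Paid Parental Leave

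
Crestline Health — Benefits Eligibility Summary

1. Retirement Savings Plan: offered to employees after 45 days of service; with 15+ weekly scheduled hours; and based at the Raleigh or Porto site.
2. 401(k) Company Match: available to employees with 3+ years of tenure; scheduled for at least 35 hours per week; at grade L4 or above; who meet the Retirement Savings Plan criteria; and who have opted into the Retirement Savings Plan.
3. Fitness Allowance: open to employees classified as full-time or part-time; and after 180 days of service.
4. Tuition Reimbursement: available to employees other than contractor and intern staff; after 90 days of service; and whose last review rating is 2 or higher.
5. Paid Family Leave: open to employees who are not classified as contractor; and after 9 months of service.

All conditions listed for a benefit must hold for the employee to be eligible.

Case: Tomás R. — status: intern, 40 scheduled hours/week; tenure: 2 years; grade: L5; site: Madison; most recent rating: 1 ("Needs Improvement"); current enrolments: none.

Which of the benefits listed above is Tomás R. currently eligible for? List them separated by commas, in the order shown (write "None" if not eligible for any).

Retirement Savings Plan — service 2 years ≥ 45 days ✓; 40 hrs/wk ≥ 15 ✓; site Madison ✗ (not Raleigh or Porto) → not eligible.
401(k) Company Match — service 2 years < 3 years ✗ → not eligible.
Fitness Allowance — status intern ✗ (requires full-time or part-time) → not eligible.
Tuition Reimbursement — status intern ✗ (excluded) → not eligible.
Paid Family Leave — status intern ✓ (not excluded); service 2 years ≥ 9 months (≈270 days) ✓ → eligible.

Paid Family Leave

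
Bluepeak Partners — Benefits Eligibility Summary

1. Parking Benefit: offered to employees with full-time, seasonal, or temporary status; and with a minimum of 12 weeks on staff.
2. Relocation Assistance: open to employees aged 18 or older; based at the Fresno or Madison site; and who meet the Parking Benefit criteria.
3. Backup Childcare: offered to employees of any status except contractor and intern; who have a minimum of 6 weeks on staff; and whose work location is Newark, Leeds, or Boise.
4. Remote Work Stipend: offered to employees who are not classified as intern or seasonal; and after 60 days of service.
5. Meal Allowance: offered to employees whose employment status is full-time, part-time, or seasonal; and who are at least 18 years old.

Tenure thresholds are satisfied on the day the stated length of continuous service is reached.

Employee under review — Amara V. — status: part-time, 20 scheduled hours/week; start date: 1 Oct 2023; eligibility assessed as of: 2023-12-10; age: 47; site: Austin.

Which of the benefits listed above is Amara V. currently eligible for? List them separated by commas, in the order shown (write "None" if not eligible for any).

Remote Work Stipend, Meal Allowance

Service from 1 Oct 2023 to 2023-12-10: 70 days.
Parking Benefit — status part-time ✗ (requires full-time, seasonal, or temporary) → not eligible.
Relocation Assistance — age 47 ≥ 18 ✓; site Austin ✗ (not Fresno or Madison) → not eligible.
Backup Childcare — status part-time ✓ (not excluded); service 70 days ≥ 6 weeks (≈42 days) ✓; site Austin ✗ (not Newark, Leeds, or Boise) → not eligible.
Remote Work Stipend — status part-time ✓ (not excluded); service 70 days ≥ 60 days ✓ → eligible.
Meal Allowance — status part-time ✓; age 47 ≥ 18 ✓ → eligible.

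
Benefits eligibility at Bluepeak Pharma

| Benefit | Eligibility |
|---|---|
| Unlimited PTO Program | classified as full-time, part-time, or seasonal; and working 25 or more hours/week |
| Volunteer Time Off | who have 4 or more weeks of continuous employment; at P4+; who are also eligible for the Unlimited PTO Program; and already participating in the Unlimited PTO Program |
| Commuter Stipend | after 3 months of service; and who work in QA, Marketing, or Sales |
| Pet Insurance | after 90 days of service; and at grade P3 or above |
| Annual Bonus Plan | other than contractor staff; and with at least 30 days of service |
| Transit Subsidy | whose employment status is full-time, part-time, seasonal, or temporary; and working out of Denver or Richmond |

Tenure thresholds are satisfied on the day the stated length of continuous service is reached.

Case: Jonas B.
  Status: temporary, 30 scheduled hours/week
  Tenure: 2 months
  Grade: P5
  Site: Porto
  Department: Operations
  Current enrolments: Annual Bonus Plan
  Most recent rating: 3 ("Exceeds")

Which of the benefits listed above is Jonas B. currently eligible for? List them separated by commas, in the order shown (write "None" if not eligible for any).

Annual Bonus Plan

Unlimited PTO Program — status temporary ✗ (requires full-time, part-time, or seasonal) → not eligible.
Volunteer Time Off — service 2 months ≥ 4 weeks (≈28 days) ✓; grade P5 ≥ P4 ✓; not eligible for Unlimited PTO Program ✗ → not eligible.
Commuter Stipend — service 2 months < 3 months ✗ → not eligible.
Pet Insurance — service 2 months < 90 days ✗ → not eligible.
Annual Bonus Plan — status temporary ✓ (not excluded); service 2 months ≥ 30 days ✓ → eligible.
Transit Subsidy — status temporary ✓; site Porto ✗ (not Denver or Richmond) → not eligible.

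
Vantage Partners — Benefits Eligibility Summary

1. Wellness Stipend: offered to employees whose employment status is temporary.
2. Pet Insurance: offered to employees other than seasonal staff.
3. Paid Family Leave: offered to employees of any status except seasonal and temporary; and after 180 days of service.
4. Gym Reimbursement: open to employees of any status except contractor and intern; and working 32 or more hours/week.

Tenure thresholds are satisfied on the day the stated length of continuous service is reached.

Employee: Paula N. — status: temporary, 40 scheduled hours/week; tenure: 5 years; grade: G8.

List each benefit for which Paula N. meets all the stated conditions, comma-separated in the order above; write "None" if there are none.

Wellness Stipend, Pet Insurance, Gym Reimbursement

Wellness Stipend — status temporary ✓ → eligible.
Pet Insurance — status temporary ✓ (not excluded) → eligible.
Paid Family Leave — status temporary ✗ (excluded) → not eligible.
Gym Reimbursement — status temporary ✓ (not excluded); 40 hrs/wk ≥ 32 ✓ → eligible.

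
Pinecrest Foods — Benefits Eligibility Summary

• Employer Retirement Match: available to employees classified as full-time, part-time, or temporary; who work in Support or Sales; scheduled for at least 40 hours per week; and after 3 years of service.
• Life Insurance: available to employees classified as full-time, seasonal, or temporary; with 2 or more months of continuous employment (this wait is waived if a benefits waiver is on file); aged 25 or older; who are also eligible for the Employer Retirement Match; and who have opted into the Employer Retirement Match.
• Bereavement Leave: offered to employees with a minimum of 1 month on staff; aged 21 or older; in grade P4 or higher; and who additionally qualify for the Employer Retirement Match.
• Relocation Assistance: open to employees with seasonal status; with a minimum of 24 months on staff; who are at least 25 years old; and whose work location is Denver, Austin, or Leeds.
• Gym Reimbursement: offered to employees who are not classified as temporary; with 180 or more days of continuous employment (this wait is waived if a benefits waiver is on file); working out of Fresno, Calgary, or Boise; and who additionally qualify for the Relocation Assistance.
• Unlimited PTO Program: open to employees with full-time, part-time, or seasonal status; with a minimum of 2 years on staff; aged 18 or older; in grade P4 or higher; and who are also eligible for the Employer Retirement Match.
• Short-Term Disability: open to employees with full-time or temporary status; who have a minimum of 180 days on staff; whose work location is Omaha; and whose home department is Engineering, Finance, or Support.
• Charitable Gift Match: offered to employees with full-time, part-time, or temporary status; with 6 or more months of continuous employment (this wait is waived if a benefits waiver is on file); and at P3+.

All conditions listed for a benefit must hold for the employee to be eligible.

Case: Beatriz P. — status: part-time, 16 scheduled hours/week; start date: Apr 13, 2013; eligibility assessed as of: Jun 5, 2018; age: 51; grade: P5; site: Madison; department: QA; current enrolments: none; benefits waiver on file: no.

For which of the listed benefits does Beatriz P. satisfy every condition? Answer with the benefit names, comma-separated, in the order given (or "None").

Service from Apr 13, 2013 to Jun 5, 2018: 1879 days.
Employer Retirement Match — status part-time ✓; dept QA ✗ → not eligible.
Life Insurance — status part-time ✗ (requires full-time, seasonal, or temporary) → not eligible.
Bereavement Leave — service 1879 days ≥ 1 month (≈30 days) ✓; age 51 ≥ 21 ✓; grade P5 ≥ P4 ✓; not eligible for Employer Retirement Match ✗ → not eligible.
Relocation Assistance — status part-time ✗ (requires seasonal) → not eligible.
Gym Reimbursement — status part-time ✓ (not excluded); no waiver, service 1879 days ≥ 180 days ✓; site Madison ✗ (not Fresno, Calgary, or Boise) → not eligible.
Unlimited PTO Program — status part-time ✓; service 1879 days ≥ 2 years (≈730 days) ✓; age 51 ≥ 18 ✓; grade P5 ≥ P4 ✓; not eligible for Employer Retirement Match ✗ → not eligible.
Short-Term Disability — status part-time ✗ (requires full-time or temporary) → not eligible.
Charitable Gift Match — status part-time ✓; no waiver, service 1879 days ≥ 6 months (≈180 days) ✓; grade P5 ≥ P3 ✓ → eligible.

Charitable Gift Match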